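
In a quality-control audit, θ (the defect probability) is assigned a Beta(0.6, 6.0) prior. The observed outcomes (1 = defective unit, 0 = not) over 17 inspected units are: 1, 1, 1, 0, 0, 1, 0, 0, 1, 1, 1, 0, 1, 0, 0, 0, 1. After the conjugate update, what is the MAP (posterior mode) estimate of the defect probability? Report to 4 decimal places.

0.3981

The Beta prior is conjugate to a Binomial/Bernoulli likelihood; the update adds successes to α and failures to β.
Posterior: Beta(α+k, β+n−k) = Beta(0.6+9, 6.0+8) = Beta(9.6, 14.0).
Mode of Beta(a,b) for a,b>1 is (a−1)/(a+b−2) = 8.6/21.6 = 0.3981.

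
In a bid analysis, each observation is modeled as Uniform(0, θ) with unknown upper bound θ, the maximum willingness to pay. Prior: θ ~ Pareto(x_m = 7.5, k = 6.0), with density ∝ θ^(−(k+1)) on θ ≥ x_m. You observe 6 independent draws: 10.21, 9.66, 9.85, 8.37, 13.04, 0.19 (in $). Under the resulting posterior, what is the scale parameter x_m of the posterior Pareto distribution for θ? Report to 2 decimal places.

13.04

A Pareto(scale x_m, shape k) prior on the upper bound θ of Uniform(0, θ) is conjugate: posterior is Pareto(max(x_m, max xᵢ), k + n).
Sample maximum = 13.04; prior scale x_m = 7.5 → posterior scale = max = 13.04.
Posterior shape = 6.0 + 6 = 12.0.
Posterior scale x_m = 13.04.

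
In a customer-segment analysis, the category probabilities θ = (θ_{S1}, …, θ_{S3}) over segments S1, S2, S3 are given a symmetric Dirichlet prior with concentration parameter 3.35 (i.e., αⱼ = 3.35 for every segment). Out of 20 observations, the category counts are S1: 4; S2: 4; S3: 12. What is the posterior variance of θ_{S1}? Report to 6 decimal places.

The Dirichlet prior is conjugate to the Multinomial likelihood: each posterior αⱼ = prior αⱼ + observed count nⱼ.
Posterior concentration: (7.35, 7.35, 15.35), total = 30.05.
Var[θ_j] = α_j(Σα−α_j)/((Σα)²(Σα+1)) = 7.35·22.70/(30.05²·31.05) = 0.005951.

0.005951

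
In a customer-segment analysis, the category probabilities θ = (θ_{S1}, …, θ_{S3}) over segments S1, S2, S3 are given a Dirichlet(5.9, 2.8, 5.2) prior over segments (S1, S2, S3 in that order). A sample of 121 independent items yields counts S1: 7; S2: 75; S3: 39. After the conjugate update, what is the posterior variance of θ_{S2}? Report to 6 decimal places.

0.001796

The Dirichlet prior is conjugate to the Multinomial likelihood: each posterior αⱼ = prior αⱼ + observed count nⱼ.
Posterior concentration: (12.9, 77.8, 44.2), total = 134.9.
Var[θ_j] = α_j(Σα−α_j)/((Σα)²(Σα+1)) = 77.8·57.1/(134.9²·135.9) = 0.001796.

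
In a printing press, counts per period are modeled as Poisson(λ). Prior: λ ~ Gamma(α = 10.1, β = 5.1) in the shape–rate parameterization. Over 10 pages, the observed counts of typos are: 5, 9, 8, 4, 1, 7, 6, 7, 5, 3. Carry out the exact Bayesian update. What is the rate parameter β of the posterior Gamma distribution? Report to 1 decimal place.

With a Gamma(shape α, rate β) prior, the Poisson likelihood is conjugate: the posterior is Gamma(α + ΣXᵢ, β + n).
Sum of counts S = 55 over n = 10 pages.
Posterior: Gamma(α+S, β+n) = Gamma(10.1+55, 5.1+10) = Gamma(65.1, 15.1).
Posterior β = 15.1.

15.1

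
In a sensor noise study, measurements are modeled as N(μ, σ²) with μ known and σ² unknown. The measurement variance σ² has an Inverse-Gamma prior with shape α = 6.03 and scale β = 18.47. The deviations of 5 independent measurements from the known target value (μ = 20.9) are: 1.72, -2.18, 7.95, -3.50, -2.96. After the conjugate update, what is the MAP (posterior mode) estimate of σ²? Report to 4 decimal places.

With known mean μ and an Inverse-Gamma(α, β) prior on σ², the Normal likelihood is conjugate: posterior is Inv-Gamma(α + n/2, β + Σ(xᵢ−μ)²/2).
Σ(xᵢ−μ)² = (1.72)² + (-2.18)² + (7.95)² + (-3.50)² + (-2.96)² = 91.9249.
Posterior: Inv-Gamma(6.03 + 5/2, 18.47 + 91.9249/2) = Inv-Gamma(8.53, 64.43245).
Mode = β/(α+1) = 64.43245/9.53 = 6.7610.

6.7610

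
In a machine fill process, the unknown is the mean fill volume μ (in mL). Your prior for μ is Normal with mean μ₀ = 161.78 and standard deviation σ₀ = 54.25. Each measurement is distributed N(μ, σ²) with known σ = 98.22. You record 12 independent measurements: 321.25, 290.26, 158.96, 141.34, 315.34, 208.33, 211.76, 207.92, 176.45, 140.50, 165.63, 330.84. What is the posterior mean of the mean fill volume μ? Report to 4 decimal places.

For Normal data with known variance σ², a Normal(μ₀, σ₀²) prior on μ is conjugate. Posterior precision = 1/σ₀² + n/σ²; posterior mean is the precision-weighted average of μ₀ and x̄.
Σxᵢ = 321.25 + 290.26 + 158.96 + 141.34 + 315.34 + 208.33 + 211.76 + 207.92 + 176.45 + 140.50 + 165.63 + 330.84 = 2668.58, so n·x̄ = 2668.58.
σ₀² = 54.25² = 2943.0625, σ² = 98.22² = 9647.1684; σ² + n·σ₀² = 9647.1684 + 12·2943.0625 = 44963.9184.
Posterior mean = (μ₀/σ₀² + n·x̄/σ²)/(1/σ₀² + n/σ²) = (σ²·μ₀ + σ₀²·n·x̄)/(σ² + n·σ₀²) = (9647.1684·161.78 + 2943.0625·2668.58)/44963.9184 = 9414516.630002/44963.9184 = 209.3794.

209.3794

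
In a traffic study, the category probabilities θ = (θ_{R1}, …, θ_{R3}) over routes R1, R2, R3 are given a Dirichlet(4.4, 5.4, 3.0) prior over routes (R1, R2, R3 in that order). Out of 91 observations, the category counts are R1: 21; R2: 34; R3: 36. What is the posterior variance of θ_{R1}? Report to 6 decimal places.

0.001764

The Dirichlet prior is conjugate to the Multinomial likelihood: each posterior αⱼ = prior αⱼ + observed count nⱼ.
Posterior concentration: (25.4, 39.4, 39.0), total = 103.8.
Var[θ_j] = α_j(Σα−α_j)/((Σα)²(Σα+1)) = 25.4·78.4/(103.8²·104.8) = 0.001764.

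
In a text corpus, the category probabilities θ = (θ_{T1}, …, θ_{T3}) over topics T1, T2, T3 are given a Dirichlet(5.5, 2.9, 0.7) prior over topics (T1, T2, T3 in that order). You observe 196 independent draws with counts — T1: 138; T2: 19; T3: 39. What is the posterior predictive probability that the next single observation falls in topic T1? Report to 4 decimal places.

The Dirichlet prior is conjugate to the Multinomial likelihood: each posterior αⱼ = prior αⱼ + observed count nⱼ.
Posterior concentration: (143.5, 21.9, 39.7), total = 205.1.
P(next = T1 | data) = α_{T1}/Σα = 0.6997.

0.6997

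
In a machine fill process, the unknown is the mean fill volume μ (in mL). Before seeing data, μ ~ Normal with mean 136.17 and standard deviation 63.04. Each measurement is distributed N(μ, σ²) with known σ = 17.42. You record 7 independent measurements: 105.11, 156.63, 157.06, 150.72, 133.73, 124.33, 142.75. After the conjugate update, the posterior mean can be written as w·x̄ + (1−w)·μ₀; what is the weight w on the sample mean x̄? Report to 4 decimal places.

For Normal data with known variance σ², a Normal(μ₀, σ₀²) prior on μ is conjugate. Posterior precision = 1/σ₀² + n/σ²; posterior mean is the precision-weighted average of μ₀ and x̄.
σ₀² = 63.04² = 3974.0416, σ² = 17.42² = 303.4564. Prior precision 1/σ₀² = 1/3974.0416; data precision n/σ² = 7/303.4564.
w = (n/σ²)/(1/σ₀² + n/σ²) = n·σ₀²/(σ² + n·σ₀²) = 7·3974.0416/(303.4564 + 7·3974.0416) = 27818.2912/28121.7476 = 0.9892.

0.9892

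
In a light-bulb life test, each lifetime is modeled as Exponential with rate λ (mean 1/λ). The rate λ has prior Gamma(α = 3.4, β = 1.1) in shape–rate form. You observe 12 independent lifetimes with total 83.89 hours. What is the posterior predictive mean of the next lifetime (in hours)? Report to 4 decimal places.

5.9021

With a Gamma(shape α, rate β) prior on the exponential rate λ, the posterior after n observations with total T = Σxᵢ is Gamma(α+n, β+T).
Posterior: Gamma(3.4+12, 1.1+83.89) = Gamma(15.4, 84.99).
The predictive distribution for the next observation is Lomax; its mean is β/(α−1) = 84.99/14.4 = 5.9021.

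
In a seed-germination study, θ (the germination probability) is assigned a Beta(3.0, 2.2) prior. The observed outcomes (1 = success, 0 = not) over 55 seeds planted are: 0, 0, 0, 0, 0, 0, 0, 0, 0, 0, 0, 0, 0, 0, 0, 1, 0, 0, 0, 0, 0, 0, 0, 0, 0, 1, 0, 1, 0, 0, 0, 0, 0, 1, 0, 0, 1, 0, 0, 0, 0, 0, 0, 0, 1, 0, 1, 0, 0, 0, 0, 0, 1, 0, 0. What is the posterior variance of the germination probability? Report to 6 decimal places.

The Beta prior is conjugate to a Binomial/Bernoulli likelihood; the update adds successes to α and failures to β.
Posterior: Beta(α+k, β+n−k) = Beta(3.0+8, 2.2+47) = Beta(11.0, 49.2).
Var = αβ/((α+β)²(α+β+1)) = 11.0·49.2/(60.2²·61.2) = 0.002440.

0.002440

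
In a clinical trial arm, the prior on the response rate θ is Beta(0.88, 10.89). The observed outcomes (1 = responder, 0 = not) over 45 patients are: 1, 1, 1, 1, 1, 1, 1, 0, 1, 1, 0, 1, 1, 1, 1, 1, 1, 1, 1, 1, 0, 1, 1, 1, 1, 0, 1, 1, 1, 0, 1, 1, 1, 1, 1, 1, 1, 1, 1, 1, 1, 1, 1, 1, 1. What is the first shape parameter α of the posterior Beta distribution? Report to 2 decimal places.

40.88

The Beta prior is conjugate to a Binomial/Bernoulli likelihood; the update adds successes to α and failures to β.
Posterior: Beta(α+k, β+n−k) = Beta(0.88+40, 10.89+5) = Beta(40.88, 15.89).
Posterior α = 40.88.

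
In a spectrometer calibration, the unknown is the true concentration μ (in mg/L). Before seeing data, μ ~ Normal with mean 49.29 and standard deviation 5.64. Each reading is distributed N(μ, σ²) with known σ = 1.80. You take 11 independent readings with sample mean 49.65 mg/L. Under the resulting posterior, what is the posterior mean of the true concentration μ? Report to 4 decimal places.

49.6467

For Normal data with known variance σ², a Normal(μ₀, σ₀²) prior on μ is conjugate. Posterior precision = 1/σ₀² + n/σ²; posterior mean is the precision-weighted average of μ₀ and x̄.
n·x̄ = 11·49.65 = 546.15.
σ₀² = 5.64² = 31.8096, σ² = 1.80² = 3.24; σ² + n·σ₀² = 3.24 + 11·31.8096 = 353.1456.
Posterior mean = (μ₀/σ₀² + n·x̄/σ²)/(1/σ₀² + n/σ²) = (σ²·μ₀ + σ₀²·n·x̄)/(σ² + n·σ₀²) = (3.24·49.29 + 31.8096·546.15)/353.1456 = 17532.51264/353.1456 = 49.6467.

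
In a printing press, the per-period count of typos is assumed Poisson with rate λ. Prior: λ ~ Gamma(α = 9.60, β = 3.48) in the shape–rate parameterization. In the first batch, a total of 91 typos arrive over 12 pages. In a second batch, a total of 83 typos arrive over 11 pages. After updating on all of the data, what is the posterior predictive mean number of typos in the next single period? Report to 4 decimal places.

6.9335

With a Gamma(shape α, rate β) prior, the Poisson likelihood is conjugate: the posterior is Gamma(α + ΣXᵢ, β + n).
After batch 1: Gamma(α+S, β+n) = Gamma(9.60+91, 3.48+12) = Gamma(100.60, 15.48).
After batch 2: Gamma(α+S, β+n) = Gamma(100.60+83, 15.48+11) = Gamma(183.60, 26.48).
The predictive distribution for one future period is NegBinom with mean α/β = 6.9335.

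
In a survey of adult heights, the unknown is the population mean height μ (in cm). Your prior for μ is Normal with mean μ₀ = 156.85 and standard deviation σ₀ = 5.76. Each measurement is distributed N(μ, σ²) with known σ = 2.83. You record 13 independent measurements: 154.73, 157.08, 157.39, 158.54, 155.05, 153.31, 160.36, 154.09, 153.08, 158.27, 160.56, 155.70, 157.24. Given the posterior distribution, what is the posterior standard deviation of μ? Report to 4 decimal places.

0.7777

For Normal data with known variance σ², a Normal(μ₀, σ₀²) prior on μ is conjugate. Posterior precision = 1/σ₀² + n/σ²; posterior mean is the precision-weighted average of μ₀ and x̄.
σ₀² = 5.76² = 33.1776, σ² = 2.83² = 8.0089; σ² + n·σ₀² = 8.0089 + 13·33.1776 = 439.3177.
Posterior precision = 1/σ₀² + n/σ² = 1/33.1776 + 13/8.0089 = (σ² + n·σ₀²)/(σ₀²σ²) = 439.3177/(33.1776·8.0089); posterior variance σₙ² = σ₀²σ²/(σ² + n·σ₀²) = 33.1776·8.0089/439.3177 = 0.604838.
Posterior SD = √σₙ² = √(33.1776·8.0089/439.3177) = 0.7777.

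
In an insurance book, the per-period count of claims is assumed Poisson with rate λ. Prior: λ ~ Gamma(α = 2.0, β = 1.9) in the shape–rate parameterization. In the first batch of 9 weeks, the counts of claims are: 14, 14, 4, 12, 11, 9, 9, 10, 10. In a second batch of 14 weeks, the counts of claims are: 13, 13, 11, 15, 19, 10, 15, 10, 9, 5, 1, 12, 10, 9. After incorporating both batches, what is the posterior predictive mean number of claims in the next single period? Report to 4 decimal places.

9.9197

With a Gamma(shape α, rate β) prior, the Poisson likelihood is conjugate: the posterior is Gamma(α + ΣXᵢ, β + n).
Batch 1: sum of counts S = 93 over n = 9 weeks.
After batch 1: Gamma(α+S, β+n) = Gamma(2.0+93, 1.9+9) = Gamma(95.0, 10.9).
Batch 2: sum of counts S = 152 over n = 14 weeks.
After batch 2: Gamma(α+S, β+n) = Gamma(95.0+152, 10.9+14) = Gamma(247.0, 24.9).
The predictive distribution for one future period is NegBinom with mean α/β = 9.9197.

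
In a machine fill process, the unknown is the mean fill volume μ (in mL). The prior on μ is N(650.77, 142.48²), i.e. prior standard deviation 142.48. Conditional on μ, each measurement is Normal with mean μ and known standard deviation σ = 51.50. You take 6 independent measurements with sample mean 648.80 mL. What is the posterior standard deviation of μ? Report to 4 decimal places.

20.7996

For Normal data with known variance σ², a Normal(μ₀, σ₀²) prior on μ is conjugate. Posterior precision = 1/σ₀² + n/σ²; posterior mean is the precision-weighted average of μ₀ and x̄.
σ₀² = 142.48² = 20300.5504, σ² = 51.50² = 2652.25; σ² + n·σ₀² = 2652.25 + 6·20300.5504 = 124455.5524.
Posterior precision = 1/σ₀² + n/σ² = 1/20300.5504 + 6/2652.25 = (σ² + n·σ₀²)/(σ₀²σ²) = 124455.5524/(20300.5504·2652.25); posterior variance σₙ² = σ₀²σ²/(σ² + n·σ₀²) = 20300.5504·2652.25/124455.5524 = 432.621396.
Posterior SD = √σₙ² = √(20300.5504·2652.25/124455.5524) = 20.7996.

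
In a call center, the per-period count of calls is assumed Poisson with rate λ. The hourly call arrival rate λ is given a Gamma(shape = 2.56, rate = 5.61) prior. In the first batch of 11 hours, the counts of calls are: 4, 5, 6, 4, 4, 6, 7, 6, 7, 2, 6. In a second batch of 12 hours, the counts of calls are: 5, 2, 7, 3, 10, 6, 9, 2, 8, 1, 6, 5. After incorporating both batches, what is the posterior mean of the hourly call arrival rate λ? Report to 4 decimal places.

4.3188

With a Gamma(shape α, rate β) prior, the Poisson likelihood is conjugate: the posterior is Gamma(α + ΣXᵢ, β + n).
Batch 1: sum of counts S = 57 over n = 11 hours.
After batch 1: Gamma(α+S, β+n) = Gamma(2.56+57, 5.61+11) = Gamma(59.56, 16.61).
Batch 2: sum of counts S = 64 over n = 12 hours.
After batch 2: Gamma(α+S, β+n) = Gamma(59.56+64, 16.61+12) = Gamma(123.56, 28.61).
Posterior mean = α/β = 123.56/28.61 = 4.3188.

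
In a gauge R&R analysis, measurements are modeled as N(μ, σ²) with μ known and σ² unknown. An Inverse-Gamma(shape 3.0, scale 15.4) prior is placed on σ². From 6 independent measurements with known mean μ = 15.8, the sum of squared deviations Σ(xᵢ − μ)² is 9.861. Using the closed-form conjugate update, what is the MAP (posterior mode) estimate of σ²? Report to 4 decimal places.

2.9044

With known mean μ and an Inverse-Gamma(α, β) prior on σ², the Normal likelihood is conjugate: posterior is Inv-Gamma(α + n/2, β + Σ(xᵢ−μ)²/2).
Posterior: Inv-Gamma(3.0 + 6/2, 15.4 + 9.861/2) = Inv-Gamma(6.00, 20.3305).
Mode = β/(α+1) = 20.3305/7.00 = 2.9044.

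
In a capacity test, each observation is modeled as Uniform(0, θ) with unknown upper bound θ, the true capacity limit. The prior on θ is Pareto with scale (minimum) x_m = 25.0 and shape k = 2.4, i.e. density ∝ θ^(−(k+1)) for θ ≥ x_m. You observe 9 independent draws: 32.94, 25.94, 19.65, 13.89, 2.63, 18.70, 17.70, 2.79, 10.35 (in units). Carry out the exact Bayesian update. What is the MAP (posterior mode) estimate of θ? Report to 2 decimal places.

A Pareto(scale x_m, shape k) prior on the upper bound θ of Uniform(0, θ) is conjugate: posterior is Pareto(max(x_m, max xᵢ), k + n).
Sample maximum = 32.94; prior scale x_m = 25.0 → posterior scale = max = 32.94.
Posterior shape = 2.4 + 9 = 11.4.
The Pareto density is decreasing on [x_m, ∞), so the mode is x_m = 32.94.

32.94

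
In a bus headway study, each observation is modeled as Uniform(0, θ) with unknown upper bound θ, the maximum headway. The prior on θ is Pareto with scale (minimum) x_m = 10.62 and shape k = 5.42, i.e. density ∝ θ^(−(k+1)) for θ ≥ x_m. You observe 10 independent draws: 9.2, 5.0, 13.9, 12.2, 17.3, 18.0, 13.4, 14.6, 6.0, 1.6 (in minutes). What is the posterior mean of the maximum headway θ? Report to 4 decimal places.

19.2483

A Pareto(scale x_m, shape k) prior on the upper bound θ of Uniform(0, θ) is conjugate: posterior is Pareto(max(x_m, max xᵢ), k + n).
Sample maximum = 18.0; prior scale x_m = 10.62 → posterior scale = max = 18.00.
Posterior shape = 5.42 + 10 = 15.42.
E[θ|data] = k·x_m/(k−1) = 15.42·18.00/14.42 = 19.2483.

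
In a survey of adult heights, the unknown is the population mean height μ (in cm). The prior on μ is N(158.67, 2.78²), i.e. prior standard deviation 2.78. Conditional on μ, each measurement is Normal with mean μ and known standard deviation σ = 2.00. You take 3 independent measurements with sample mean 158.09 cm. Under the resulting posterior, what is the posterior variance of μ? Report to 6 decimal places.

For Normal data with known variance σ², a Normal(μ₀, σ₀²) prior on μ is conjugate. Posterior precision = 1/σ₀² + n/σ²; posterior mean is the precision-weighted average of μ₀ and x̄.
σ₀² = 2.78² = 7.7284, σ² = 2.00² = 4; σ² + n·σ₀² = 4 + 3·7.7284 = 27.1852.
Posterior precision = 1/σ₀² + n/σ² = 1/7.7284 + 3/4 = (σ² + n·σ₀²)/(σ₀²σ²) = 27.1852/(7.7284·4); posterior variance σₙ² = σ₀²σ²/(σ² + n·σ₀²) = 7.7284·4/27.1852 = 1.137148.

1.137148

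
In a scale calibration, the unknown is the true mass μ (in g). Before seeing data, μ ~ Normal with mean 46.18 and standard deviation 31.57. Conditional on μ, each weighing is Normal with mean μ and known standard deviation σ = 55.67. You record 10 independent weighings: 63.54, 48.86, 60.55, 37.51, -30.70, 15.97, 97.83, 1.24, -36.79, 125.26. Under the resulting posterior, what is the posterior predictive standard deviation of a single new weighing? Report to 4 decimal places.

57.7542

For Normal data with known variance σ², a Normal(μ₀, σ₀²) prior on μ is conjugate. Posterior precision = 1/σ₀² + n/σ²; posterior mean is the precision-weighted average of μ₀ and x̄.
σ₀² = 31.57² = 996.6649, σ² = 55.67² = 3099.1489; σ² + n·σ₀² = 3099.1489 + 10·996.6649 = 13065.7979.
Posterior precision = 1/σ₀² + n/σ² = 1/996.6649 + 10/3099.1489 = (σ² + n·σ₀²)/(σ₀²σ²) = 13065.7979/(996.6649·3099.1489); posterior variance σₙ² = σ₀²σ²/(σ² + n·σ₀²) = 996.6649·3099.1489/13065.7979 = 236.404462.
Predictive variance for one new observation = σₙ² + σ² = 996.6649·3099.1489/13065.7979 + 3099.1489 = σ²·(σ₀² + 13065.7979)/13065.7979 = 3099.1489·14062.4628/13065.7979 = 3335.553362; SD = √(3099.1489·14062.4628/13065.7979) = 57.7542.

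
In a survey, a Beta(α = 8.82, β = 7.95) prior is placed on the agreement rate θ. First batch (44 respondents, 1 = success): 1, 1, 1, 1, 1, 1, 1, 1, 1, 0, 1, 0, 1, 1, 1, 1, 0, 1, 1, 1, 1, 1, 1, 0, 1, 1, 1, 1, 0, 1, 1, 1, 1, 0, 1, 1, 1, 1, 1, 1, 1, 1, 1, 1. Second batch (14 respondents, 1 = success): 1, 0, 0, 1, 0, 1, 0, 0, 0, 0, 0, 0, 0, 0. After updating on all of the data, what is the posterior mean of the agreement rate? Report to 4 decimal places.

The Beta prior is conjugate to a Binomial/Bernoulli likelihood; the update adds successes to α and failures to β.
After batch 1: Beta(8.82+38, 7.95+6) = Beta(46.82, 13.95).
After batch 2: Beta(46.82+3, 13.95+11) = Beta(49.82, 24.95).
Posterior mean = α/(α+β) = 49.82/74.77 = 0.6663.

0.6663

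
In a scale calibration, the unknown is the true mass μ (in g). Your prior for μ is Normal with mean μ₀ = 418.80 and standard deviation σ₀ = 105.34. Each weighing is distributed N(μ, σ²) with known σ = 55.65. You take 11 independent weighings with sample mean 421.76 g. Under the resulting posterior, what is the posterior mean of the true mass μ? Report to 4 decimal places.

421.6868

For Normal data with known variance σ², a Normal(μ₀, σ₀²) prior on μ is conjugate. Posterior precision = 1/σ₀² + n/σ²; posterior mean is the precision-weighted average of μ₀ and x̄.
n·x̄ = 11·421.76 = 4639.36.
σ₀² = 105.34² = 11096.5156, σ² = 55.65² = 3096.9225; σ² + n·σ₀² = 3096.9225 + 11·11096.5156 = 125158.5941.
Posterior mean = (μ₀/σ₀² + n·x̄/σ²)/(1/σ₀² + n/σ²) = (σ²·μ₀ + σ₀²·n·x̄)/(σ² + n·σ₀²) = (3096.9225·418.80 + 11096.5156·4639.36)/125158.5941 = 52777721.757016/125158.5941 = 421.6868.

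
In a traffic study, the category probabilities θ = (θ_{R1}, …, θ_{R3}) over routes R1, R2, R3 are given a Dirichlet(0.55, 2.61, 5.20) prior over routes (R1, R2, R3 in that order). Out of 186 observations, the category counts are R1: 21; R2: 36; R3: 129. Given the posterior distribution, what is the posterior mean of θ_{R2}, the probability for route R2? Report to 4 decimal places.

The Dirichlet prior is conjugate to the Multinomial likelihood: each posterior αⱼ = prior αⱼ + observed count nⱼ.
Posterior concentration: (21.55, 38.61, 134.20), total = 194.36.
E[θ_{R2}|data] = α_{R2}/Σα = 38.61/194.36 = 0.1987.

0.1987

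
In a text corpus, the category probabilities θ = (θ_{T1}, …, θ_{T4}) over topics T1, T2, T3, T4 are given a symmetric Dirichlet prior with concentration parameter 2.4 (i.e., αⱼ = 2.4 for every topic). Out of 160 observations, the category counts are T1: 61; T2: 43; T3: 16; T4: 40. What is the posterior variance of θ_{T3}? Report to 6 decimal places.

The Dirichlet prior is conjugate to the Multinomial likelihood: each posterior αⱼ = prior αⱼ + observed count nⱼ.
Posterior concentration: (63.4, 45.4, 18.4, 42.4), total = 169.6.
Var[θ_j] = α_j(Σα−α_j)/((Σα)²(Σα+1)) = 18.4·151.2/(169.6²·170.6) = 0.000567.

0.000567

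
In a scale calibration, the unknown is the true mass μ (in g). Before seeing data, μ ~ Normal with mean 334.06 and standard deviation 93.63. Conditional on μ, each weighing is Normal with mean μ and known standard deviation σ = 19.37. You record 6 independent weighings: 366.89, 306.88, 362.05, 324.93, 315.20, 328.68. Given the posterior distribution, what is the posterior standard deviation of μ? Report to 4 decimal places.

7.8797

For Normal data with known variance σ², a Normal(μ₀, σ₀²) prior on μ is conjugate. Posterior precision = 1/σ₀² + n/σ²; posterior mean is the precision-weighted average of μ₀ and x̄.
σ₀² = 93.63² = 8766.5769, σ² = 19.37² = 375.1969; σ² + n·σ₀² = 375.1969 + 6·8766.5769 = 52974.6583.
Posterior precision = 1/σ₀² + n/σ² = 1/8766.5769 + 6/375.1969 = (σ² + n·σ₀²)/(σ₀²σ²) = 52974.6583/(8766.5769·375.1969); posterior variance σₙ² = σ₀²σ²/(σ² + n·σ₀²) = 8766.5769·375.1969/52974.6583 = 62.089923.
Posterior SD = √σₙ² = √(8766.5769·375.1969/52974.6583) = 7.8797.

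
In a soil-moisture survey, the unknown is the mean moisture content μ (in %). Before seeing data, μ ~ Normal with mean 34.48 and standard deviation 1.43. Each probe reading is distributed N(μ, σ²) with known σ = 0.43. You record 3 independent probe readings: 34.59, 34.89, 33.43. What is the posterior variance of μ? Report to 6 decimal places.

For Normal data with known variance σ², a Normal(μ₀, σ₀²) prior on μ is conjugate. Posterior precision = 1/σ₀² + n/σ²; posterior mean is the precision-weighted average of μ₀ and x̄.
σ₀² = 1.43² = 2.0449, σ² = 0.43² = 0.1849; σ² + n·σ₀² = 0.1849 + 3·2.0449 = 6.3196.
Posterior precision = 1/σ₀² + n/σ² = 1/2.0449 + 3/0.1849 = (σ² + n·σ₀²)/(σ₀²σ²) = 6.3196/(2.0449·0.1849); posterior variance σₙ² = σ₀²σ²/(σ² + n·σ₀²) = 2.0449·0.1849/6.3196 = 0.059830.

0.059830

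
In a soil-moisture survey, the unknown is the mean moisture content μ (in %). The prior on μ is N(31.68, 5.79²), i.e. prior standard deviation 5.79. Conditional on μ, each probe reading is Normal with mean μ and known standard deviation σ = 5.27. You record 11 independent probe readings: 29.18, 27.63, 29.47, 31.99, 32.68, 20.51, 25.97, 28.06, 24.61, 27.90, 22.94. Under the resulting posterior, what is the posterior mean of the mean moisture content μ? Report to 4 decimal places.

27.6609

For Normal data with known variance σ², a Normal(μ₀, σ₀²) prior on μ is conjugate. Posterior precision = 1/σ₀² + n/σ²; posterior mean is the precision-weighted average of μ₀ and x̄.
Σxᵢ = 29.18 + 27.63 + 29.47 + 31.99 + 32.68 + 20.51 + 25.97 + 28.06 + 24.61 + 27.90 + 22.94 = 300.94, so n·x̄ = 300.94.
σ₀² = 5.79² = 33.5241, σ² = 5.27² = 27.7729; σ² + n·σ₀² = 27.7729 + 11·33.5241 = 396.538.
Posterior mean = (μ₀/σ₀² + n·x̄/σ²)/(1/σ₀² + n/σ²) = (σ²·μ₀ + σ₀²·n·x̄)/(σ² + n·σ₀²) = (27.7729·31.68 + 33.5241·300.94)/396.538 = 10968.588126/396.538 = 27.6609.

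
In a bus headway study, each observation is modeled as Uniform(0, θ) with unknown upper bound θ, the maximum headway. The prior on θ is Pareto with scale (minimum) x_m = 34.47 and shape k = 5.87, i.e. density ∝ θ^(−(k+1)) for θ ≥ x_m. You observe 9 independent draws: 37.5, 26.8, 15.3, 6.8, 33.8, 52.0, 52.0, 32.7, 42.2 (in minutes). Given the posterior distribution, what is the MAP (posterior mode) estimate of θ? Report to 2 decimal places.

A Pareto(scale x_m, shape k) prior on the upper bound θ of Uniform(0, θ) is conjugate: posterior is Pareto(max(x_m, max xᵢ), k + n).
Sample maximum = 52.0; prior scale x_m = 34.47 → posterior scale = max = 52.00.
Posterior shape = 5.87 + 9 = 14.87.
The Pareto density is decreasing on [x_m, ∞), so the mode is x_m = 52.00.

52.00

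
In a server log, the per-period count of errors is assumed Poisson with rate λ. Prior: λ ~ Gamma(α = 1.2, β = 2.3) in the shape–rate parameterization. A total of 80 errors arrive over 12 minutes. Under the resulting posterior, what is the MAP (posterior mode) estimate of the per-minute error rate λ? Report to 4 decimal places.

With a Gamma(shape α, rate β) prior, the Poisson likelihood is conjugate: the posterior is Gamma(α + ΣXᵢ, β + n).
Posterior: Gamma(α+S, β+n) = Gamma(1.2+80, 2.3+12) = Gamma(81.2, 14.3).
Mode of Gamma(α,β) for α≥1 is (α−1)/β = 80.2/14.3 = 5.6084.

5.6084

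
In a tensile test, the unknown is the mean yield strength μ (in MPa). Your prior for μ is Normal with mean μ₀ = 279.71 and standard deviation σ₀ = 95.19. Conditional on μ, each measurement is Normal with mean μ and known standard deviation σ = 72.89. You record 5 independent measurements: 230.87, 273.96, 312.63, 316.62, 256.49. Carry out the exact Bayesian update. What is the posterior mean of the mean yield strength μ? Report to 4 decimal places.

For Normal data with known variance σ², a Normal(μ₀, σ₀²) prior on μ is conjugate. Posterior precision = 1/σ₀² + n/σ²; posterior mean is the precision-weighted average of μ₀ and x̄.
Σxᵢ = 230.87 + 273.96 + 312.63 + 316.62 + 256.49 = 1390.57, so n·x̄ = 1390.57.
σ₀² = 95.19² = 9061.1361, σ² = 72.89² = 5312.9521; σ² + n·σ₀² = 5312.9521 + 5·9061.1361 = 50618.6326.
Posterior mean = (μ₀/σ₀² + n·x̄/σ²)/(1/σ₀² + n/σ²) = (σ²·μ₀ + σ₀²·n·x̄)/(σ² + n·σ₀²) = (5312.9521·279.71 + 9061.1361·1390.57)/50618.6326 = 14086229.858468/50618.6326 = 278.2815.

278.2815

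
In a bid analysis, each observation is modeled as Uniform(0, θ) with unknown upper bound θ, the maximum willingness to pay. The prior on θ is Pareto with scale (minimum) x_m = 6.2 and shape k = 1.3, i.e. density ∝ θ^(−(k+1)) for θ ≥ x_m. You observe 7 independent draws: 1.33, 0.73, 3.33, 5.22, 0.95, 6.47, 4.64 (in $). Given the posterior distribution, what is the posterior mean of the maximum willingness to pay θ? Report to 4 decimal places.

7.3563

A Pareto(scale x_m, shape k) prior on the upper bound θ of Uniform(0, θ) is conjugate: posterior is Pareto(max(x_m, max xᵢ), k + n).
Sample maximum = 6.47; prior scale x_m = 6.2 → posterior scale = max = 6.47.
Posterior shape = 1.3 + 7 = 8.3.
E[θ|data] = k·x_m/(k−1) = 8.3·6.47/7.3 = 7.3563.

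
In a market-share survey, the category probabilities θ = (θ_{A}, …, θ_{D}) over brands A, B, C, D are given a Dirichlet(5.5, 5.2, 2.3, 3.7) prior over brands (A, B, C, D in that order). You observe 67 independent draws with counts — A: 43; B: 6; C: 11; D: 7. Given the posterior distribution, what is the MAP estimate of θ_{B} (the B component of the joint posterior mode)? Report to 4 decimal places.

0.1280

The Dirichlet prior is conjugate to the Multinomial likelihood: each posterior αⱼ = prior αⱼ + observed count nⱼ.
Posterior concentration: (48.5, 11.2, 13.3, 10.7), total = 83.7.
Joint mode component: (α_{B}−1)/(Σα−K) = 10.2/79.7 = 0.1280.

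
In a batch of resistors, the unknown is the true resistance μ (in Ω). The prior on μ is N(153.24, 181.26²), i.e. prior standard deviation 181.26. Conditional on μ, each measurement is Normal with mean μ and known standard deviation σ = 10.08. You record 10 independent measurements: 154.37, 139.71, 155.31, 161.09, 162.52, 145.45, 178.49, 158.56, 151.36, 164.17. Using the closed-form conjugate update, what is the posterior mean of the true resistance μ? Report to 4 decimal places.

For Normal data with known variance σ², a Normal(μ₀, σ₀²) prior on μ is conjugate. Posterior precision = 1/σ₀² + n/σ²; posterior mean is the precision-weighted average of μ₀ and x̄.
Σxᵢ = 154.37 + 139.71 + 155.31 + 161.09 + 162.52 + 145.45 + 178.49 + 158.56 + 151.36 + 164.17 = 1571.03, so n·x̄ = 1571.03.
σ₀² = 181.26² = 32855.1876, σ² = 10.08² = 101.6064; σ² + n·σ₀² = 101.6064 + 10·32855.1876 = 328653.4824.
Posterior mean = (μ₀/σ₀² + n·x̄/σ²)/(1/σ₀² + n/σ²) = (σ²·μ₀ + σ₀²·n·x̄)/(σ² + n·σ₀²) = (101.6064·153.24 + 32855.1876·1571.03)/328653.4824 = 51632055.539964/328653.4824 = 157.1018.

157.1018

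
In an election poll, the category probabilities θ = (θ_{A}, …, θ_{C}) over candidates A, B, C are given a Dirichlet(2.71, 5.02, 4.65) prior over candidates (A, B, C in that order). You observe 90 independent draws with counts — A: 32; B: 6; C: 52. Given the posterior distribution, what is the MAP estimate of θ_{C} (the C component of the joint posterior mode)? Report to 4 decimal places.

The Dirichlet prior is conjugate to the Multinomial likelihood: each posterior αⱼ = prior αⱼ + observed count nⱼ.
Posterior concentration: (34.71, 11.02, 56.65), total = 102.38.
Joint mode component: (α_{C}−1)/(Σα−K) = 55.65/99.38 = 0.5600.

0.5600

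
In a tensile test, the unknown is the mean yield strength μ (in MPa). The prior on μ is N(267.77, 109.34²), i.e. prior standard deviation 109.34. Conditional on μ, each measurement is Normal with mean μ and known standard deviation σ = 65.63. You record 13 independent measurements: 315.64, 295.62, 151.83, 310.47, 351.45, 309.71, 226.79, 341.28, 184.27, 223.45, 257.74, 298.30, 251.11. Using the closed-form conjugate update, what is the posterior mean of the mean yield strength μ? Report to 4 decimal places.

270.5132

For Normal data with known variance σ², a Normal(μ₀, σ₀²) prior on μ is conjugate. Posterior precision = 1/σ₀² + n/σ²; posterior mean is the precision-weighted average of μ₀ and x̄.
Σxᵢ = 315.64 + 295.62 + 151.83 + 310.47 + 351.45 + 309.71 + 226.79 + 341.28 + 184.27 + 223.45 + 257.74 + 298.30 + 251.11 = 3517.66, so n·x̄ = 3517.66.
σ₀² = 109.34² = 11955.2356, σ² = 65.63² = 4307.2969; σ² + n·σ₀² = 4307.2969 + 13·11955.2356 = 159725.3597.
Posterior mean = (μ₀/σ₀² + n·x̄/σ²)/(1/σ₀² + n/σ²) = (σ²·μ₀ + σ₀²·n·x̄)/(σ² + n·σ₀²) = (4307.2969·267.77 + 11955.2356·3517.66)/159725.3597 = 43207818.951609/159725.3597 = 270.5132.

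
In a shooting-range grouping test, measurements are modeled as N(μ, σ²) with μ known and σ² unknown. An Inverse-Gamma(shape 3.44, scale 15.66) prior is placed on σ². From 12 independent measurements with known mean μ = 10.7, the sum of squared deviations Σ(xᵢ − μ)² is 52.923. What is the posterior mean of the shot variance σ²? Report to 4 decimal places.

4.9907

With known mean μ and an Inverse-Gamma(α, β) prior on σ², the Normal likelihood is conjugate: posterior is Inv-Gamma(α + n/2, β + Σ(xᵢ−μ)²/2).
Posterior: Inv-Gamma(3.44 + 12/2, 15.66 + 52.923/2) = Inv-Gamma(9.44, 42.1215).
E[σ²|data] = β/(α−1) = 42.1215/8.44 = 4.9907.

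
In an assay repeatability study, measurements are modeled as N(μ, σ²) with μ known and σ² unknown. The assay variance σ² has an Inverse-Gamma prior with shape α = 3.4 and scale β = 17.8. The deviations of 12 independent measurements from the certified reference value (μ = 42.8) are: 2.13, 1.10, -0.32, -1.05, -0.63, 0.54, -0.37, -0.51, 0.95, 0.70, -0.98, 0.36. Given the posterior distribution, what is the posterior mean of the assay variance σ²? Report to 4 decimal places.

2.7452

With known mean μ and an Inverse-Gamma(α, β) prior on σ², the Normal likelihood is conjugate: posterior is Inv-Gamma(α + n/2, β + Σ(xᵢ−μ)²/2).
Σ(xᵢ−μ)² = (2.13)² + (1.10)² + (-0.32)² + (-1.05)² + (-0.63)² + (0.54)² + (-0.37)² + (-0.51)² + (0.95)² + (0.70)² + (-0.98)² + (0.36)² = 10.5198.
Posterior: Inv-Gamma(3.4 + 12/2, 17.8 + 10.5198/2) = Inv-Gamma(9.40, 23.05990).
E[σ²|data] = β/(α−1) = 23.05990/8.40 = 2.7452.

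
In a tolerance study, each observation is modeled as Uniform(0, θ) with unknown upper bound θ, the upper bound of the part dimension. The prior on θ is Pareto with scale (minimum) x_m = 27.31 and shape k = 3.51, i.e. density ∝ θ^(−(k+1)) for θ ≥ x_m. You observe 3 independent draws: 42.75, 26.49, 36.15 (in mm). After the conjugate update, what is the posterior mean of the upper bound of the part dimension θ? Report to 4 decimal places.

50.5086

A Pareto(scale x_m, shape k) prior on the upper bound θ of Uniform(0, θ) is conjugate: posterior is Pareto(max(x_m, max xᵢ), k + n).
Sample maximum = 42.75; prior scale x_m = 27.31 → posterior scale = max = 42.75.
Posterior shape = 3.51 + 3 = 6.51.
E[θ|data] = k·x_m/(k−1) = 6.51·42.75/5.51 = 50.5086.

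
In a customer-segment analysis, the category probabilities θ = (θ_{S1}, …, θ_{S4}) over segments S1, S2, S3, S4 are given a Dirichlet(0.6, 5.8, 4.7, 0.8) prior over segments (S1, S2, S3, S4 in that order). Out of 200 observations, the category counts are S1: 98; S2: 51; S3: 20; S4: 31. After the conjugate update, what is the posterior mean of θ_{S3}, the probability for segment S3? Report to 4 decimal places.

0.1166

The Dirichlet prior is conjugate to the Multinomial likelihood: each posterior αⱼ = prior αⱼ + observed count nⱼ.
Posterior concentration: (98.6, 56.8, 24.7, 31.8), total = 211.9.
E[θ_{S3}|data] = α_{S3}/Σα = 24.7/211.9 = 0.1166.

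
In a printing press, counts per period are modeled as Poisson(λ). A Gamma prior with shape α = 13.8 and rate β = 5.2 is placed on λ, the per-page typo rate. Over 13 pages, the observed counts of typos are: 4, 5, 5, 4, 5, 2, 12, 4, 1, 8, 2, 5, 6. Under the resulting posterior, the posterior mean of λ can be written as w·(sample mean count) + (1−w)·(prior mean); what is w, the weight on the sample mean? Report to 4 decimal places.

With a Gamma(shape α, rate β) prior, the Poisson likelihood is conjugate: the posterior is Gamma(α + ΣXᵢ, β + n).
Posterior mean = (α₀+S)/(β₀+n) = [n/(β₀+n)]·(S/n) + [β₀/(β₀+n)]·(α₀/β₀), so only n and β₀ enter the weight.
Weight on data w = n/(β₀+n) = 13/(5.2+13) = 13/18.2 = 0.7143.

0.7143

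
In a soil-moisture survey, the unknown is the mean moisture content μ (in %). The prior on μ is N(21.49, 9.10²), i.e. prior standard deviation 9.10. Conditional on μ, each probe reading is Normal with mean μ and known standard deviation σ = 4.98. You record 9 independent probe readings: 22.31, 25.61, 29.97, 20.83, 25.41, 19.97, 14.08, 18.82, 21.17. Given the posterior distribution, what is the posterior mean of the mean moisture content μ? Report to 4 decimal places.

For Normal data with known variance σ², a Normal(μ₀, σ₀²) prior on μ is conjugate. Posterior precision = 1/σ₀² + n/σ²; posterior mean is the precision-weighted average of μ₀ and x̄.
Σxᵢ = 22.31 + 25.61 + 29.97 + 20.83 + 25.41 + 19.97 + 14.08 + 18.82 + 21.17 = 198.17, so n·x̄ = 198.17.
σ₀² = 9.10² = 82.81, σ² = 4.98² = 24.8004; σ² + n·σ₀² = 24.8004 + 9·82.81 = 770.0904.
Posterior mean = (μ₀/σ₀² + n·x̄/σ²)/(1/σ₀² + n/σ²) = (σ²·μ₀ + σ₀²·n·x̄)/(σ² + n·σ₀²) = (24.8004·21.49 + 82.81·198.17)/770.0904 = 16943.418296/770.0904 = 22.0019.

22.0019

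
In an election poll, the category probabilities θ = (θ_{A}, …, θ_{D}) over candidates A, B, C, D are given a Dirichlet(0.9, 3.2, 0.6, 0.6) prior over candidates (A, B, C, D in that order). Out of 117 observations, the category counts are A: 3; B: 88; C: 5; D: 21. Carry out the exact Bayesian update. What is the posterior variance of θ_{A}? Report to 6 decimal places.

The Dirichlet prior is conjugate to the Multinomial likelihood: each posterior αⱼ = prior αⱼ + observed count nⱼ.
Posterior concentration: (3.9, 91.2, 5.6, 21.6), total = 122.3.
Var[θ_j] = α_j(Σα−α_j)/((Σα)²(Σα+1)) = 3.9·118.4/(122.3²·123.3) = 0.000250.

0.000250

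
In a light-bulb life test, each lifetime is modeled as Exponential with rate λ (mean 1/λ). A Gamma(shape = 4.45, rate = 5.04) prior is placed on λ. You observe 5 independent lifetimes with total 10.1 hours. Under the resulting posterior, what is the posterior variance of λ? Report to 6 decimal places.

0.041227

With a Gamma(shape α, rate β) prior on the exponential rate λ, the posterior after n observations with total T = Σxᵢ is Gamma(α+n, β+T).
Posterior: Gamma(4.45+5, 5.04+10.1) = Gamma(9.45, 15.14).
Var = α/β² = 0.041227.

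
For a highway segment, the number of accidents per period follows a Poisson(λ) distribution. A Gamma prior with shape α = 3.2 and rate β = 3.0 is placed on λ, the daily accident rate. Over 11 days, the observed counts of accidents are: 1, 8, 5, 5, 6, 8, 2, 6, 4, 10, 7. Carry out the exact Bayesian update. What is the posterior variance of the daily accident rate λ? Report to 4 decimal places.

With a Gamma(shape α, rate β) prior, the Poisson likelihood is conjugate: the posterior is Gamma(α + ΣXᵢ, β + n).
Sum of counts S = 62 over n = 11 days.
Posterior: Gamma(α+S, β+n) = Gamma(3.2+62, 3.0+11) = Gamma(65.2, 14.0).
Var = α/β² = 65.2/14.0² = 0.3327.

0.3327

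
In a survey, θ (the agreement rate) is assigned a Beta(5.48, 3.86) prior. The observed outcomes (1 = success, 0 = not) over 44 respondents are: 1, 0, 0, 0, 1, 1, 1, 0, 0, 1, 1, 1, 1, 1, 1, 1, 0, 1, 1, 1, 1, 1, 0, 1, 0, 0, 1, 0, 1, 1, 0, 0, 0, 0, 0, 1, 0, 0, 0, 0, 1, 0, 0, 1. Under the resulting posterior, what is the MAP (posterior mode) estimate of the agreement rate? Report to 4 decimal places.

The Beta prior is conjugate to a Binomial/Bernoulli likelihood; the update adds successes to α and failures to β.
Posterior: Beta(α+k, β+n−k) = Beta(5.48+23, 3.86+21) = Beta(28.48, 24.86).
Mode of Beta(a,b) for a,b>1 is (a−1)/(a+b−2) = 27.48/51.34 = 0.5353.

0.5353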